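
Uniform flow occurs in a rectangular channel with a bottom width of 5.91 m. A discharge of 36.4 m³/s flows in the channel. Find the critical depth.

For a rectangular channel, critical depth y_c = (q²/g)^(1/3) where q = Q/b = 36.4/5.91 = 6.159 m²/s.
So y_c = (6.159²/9.81)^(1/3) = 1.57 m.

y_c = 1.57 m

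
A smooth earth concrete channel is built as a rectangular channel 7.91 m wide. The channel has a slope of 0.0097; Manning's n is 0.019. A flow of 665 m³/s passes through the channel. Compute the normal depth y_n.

Manning's equation rearranged: A R^(2/3) = nQ / (1·√S) = 0.019 × 665 / (√0.0097) = 128.3.
Try y = 10.1 m: A R^(2/3) = 160.3 — over.
Try y = 8.39 m: A R^(2/3) = 128.3 — ≈ 128.3.

y_n = 8.39 m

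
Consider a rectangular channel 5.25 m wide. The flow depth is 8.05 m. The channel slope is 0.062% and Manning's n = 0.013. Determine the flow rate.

Flow area A = b·y = 5.25 × 8.05 = 42.26 m². Wetted perimeter P = b + 2y = 5.25 + 2×8.05 = 21.35 m.
Hydraulic radius R = A/P = 42.26/21.35 = 1.98 m.
Manning's equation: Q = (1/n) A R^(2/3) S^(1/2) = (1/0.013) × 42.26 × 1.98^(2/3) × 0.00062^(1/2) = 128 m³/s.

Q = 128 m³/s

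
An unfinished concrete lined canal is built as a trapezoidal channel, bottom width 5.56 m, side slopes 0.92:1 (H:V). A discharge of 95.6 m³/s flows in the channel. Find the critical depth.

At critical depth, Q² T / (g A³) = 1, i.e. A³/T = Q²/g = 95.6²/9.81 = 931.6.
At y = 1.99 m: A³/T = 345 — low.
At y = 3.08 m: A³/T = 1539 — high.
At y = 2.67 m: A³/T = 936.3 — ≈ 931.6.

y_c = 2.67 m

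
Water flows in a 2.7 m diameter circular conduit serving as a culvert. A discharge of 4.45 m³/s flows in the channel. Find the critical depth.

y_c = 0.923 m

At critical depth, Q² T / (g A³) = 1, i.e. A³/T = Q²/g = 4.45²/9.81 = 2.019.
At y = 0.677 m: A³/T = 0.6068 — low.
At y = 1.16 m: A³/T = 4.864 — high.
At y = 0.923 m: A³/T = 2.019 — matches.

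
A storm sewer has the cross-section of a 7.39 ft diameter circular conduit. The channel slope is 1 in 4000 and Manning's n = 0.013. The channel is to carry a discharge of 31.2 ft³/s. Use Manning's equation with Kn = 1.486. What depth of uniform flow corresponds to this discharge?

y_n = 2.61 ft

Manning's equation rearranged: A R^(2/3) = nQ / (1.486·√S) = 0.013 × 31.2 / (1.486 × √0.00025) = 17.26.
Try y = 3.12 ft: A R^(2/3) = 24 — over.
Try y = 2.14 ft: A R^(2/3) = 11.81 — short.
Try y = 2.61 ft: A R^(2/3) = 17.27 — close enough.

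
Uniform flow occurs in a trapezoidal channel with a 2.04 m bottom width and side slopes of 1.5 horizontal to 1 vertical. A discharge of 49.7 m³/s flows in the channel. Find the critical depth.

y_c = 2.36 m

At critical depth, Q² T / (g A³) = 1, i.e. A³/T = Q²/g = 49.7²/9.81 = 251.8.
Try y = 1.7 m: A³/T = 66.54 — too small.
Try y = 2.62 m: A³/T = 386.5 — too large.
Try y = 2.36 m: A³/T = 250.4 — matches.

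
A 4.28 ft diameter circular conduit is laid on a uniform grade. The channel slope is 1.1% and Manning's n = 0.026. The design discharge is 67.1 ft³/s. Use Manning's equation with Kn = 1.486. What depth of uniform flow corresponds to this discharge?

y_n = 2.75 ft

Manning's equation rearranged: A R^(2/3) = nQ / (1.486·√S) = 0.026 × 67.1 / (1.486 × √0.011) = 11.19.
At y = 2.29 ft: A R^(2/3) = 8.428 — short.
At y = 3.48 ft: A R^(2/3) = 14.94 — over.
At y = 2.75 ft: A R^(2/3) = 11.2 — ≈ 11.19.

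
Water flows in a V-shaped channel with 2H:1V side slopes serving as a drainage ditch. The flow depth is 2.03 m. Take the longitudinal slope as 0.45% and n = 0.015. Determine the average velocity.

V = 4.19 m/s

For a triangular section with side slope z = 2: A = zy² = 2×2.03² = 8.242 m²; P = 2y√(1+z²) = 2×2.03×2.236 = 9.078 m.
Hydraulic radius R = A/P = 8.242/9.078 = 0.9078 m.
From Manning's equation, V = (1/n) R^(2/3) S^(1/2) = (1/0.015) × 0.9078^(2/3) × 0.0045^(1/2) = 4.19 m/s.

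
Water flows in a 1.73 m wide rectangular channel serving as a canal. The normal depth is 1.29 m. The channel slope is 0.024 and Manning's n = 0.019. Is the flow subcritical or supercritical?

supercritical

Flow area A = b·y = 1.73 × 1.29 = 2.232 m². Wetted perimeter P = b + 2y = 1.73 + 2×1.29 = 4.31 m.
Hydraulic radius R = A/P = 2.232/4.31 = 0.5178 m.
V = (1/n) R^(2/3) √S = (1/0.019) × 0.5178^(2/3) × √0.024 = 5.258 m/s. Hydraulic depth D_h = A/T = 2.232/1.73 = 1.29 m.
Froude number Fr = V/√(g·D_h) = 5.258/√(9.81×1.29) = 1.48, which is greater than 1, so the flow is supercritical.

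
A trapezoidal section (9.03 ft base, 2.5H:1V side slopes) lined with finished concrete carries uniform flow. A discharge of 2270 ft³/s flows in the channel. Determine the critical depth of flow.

At critical depth, Q² T / (g A³) = 1, i.e. A³/T = Q²/g = 2270²/32.2 = 160000.
Try y = 8.21 ft: A³/T = 285300 — over.
Try y = 4.88 ft: A³/T = 33260 — short.
Try y = 7.16 ft: A³/T = 159900 — ≈ 160000.

y_c = 7.16 ft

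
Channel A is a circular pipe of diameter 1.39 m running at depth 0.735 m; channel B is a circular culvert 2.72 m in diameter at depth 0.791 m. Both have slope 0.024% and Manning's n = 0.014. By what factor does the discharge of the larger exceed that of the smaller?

2.01

Channel A: For a circular section of diameter D = 1.39 m at depth y = 0.735 m, the central angle is θ = 2 arccos(1 − 2y/D) = 3.257 rad. Then A = (D²/8)(θ − sin θ) = 0.8143 m² and P = Dθ/2 = 2.263 m. Hydraulic radius R = A/P = 0.8143/2.263 = 0.3598 m. Q_A = (1/0.014)·0.8143·0.3598^(2/3)·√0.00024 = 0.4558 m³/s.
Channel B: For a circular section of diameter D = 2.72 m at depth y = 0.791 m, the central angle is θ = 2 arccos(1 − 2y/D) = 2.278 rad. Then A = (D²/8)(θ − sin θ) = 1.404 m² and P = Dθ/2 = 3.098 m. Hydraulic radius R = A/P = 1.404/3.098 = 0.4532 m. Q_B = (1/0.014)·1.404·0.4532^(2/3)·√0.00024 = 0.9167 m³/s.
The larger discharge is 0.9167 m³/s and the smaller is 0.4558 m³/s; the ratio is 2.01.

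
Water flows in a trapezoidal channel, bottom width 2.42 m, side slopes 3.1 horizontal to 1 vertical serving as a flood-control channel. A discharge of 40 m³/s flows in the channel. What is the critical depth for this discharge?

y_c = 1.68 m

At critical depth, Q² T / (g A³) = 1, i.e. A³/T = Q²/g = 40²/9.81 = 163.1.
At y = 1.83 m: A³/T = 236 — high.
At y = 1.41 m: A³/T = 78.65 — low.
At y = 1.68 m: A³/T = 164 — close enough.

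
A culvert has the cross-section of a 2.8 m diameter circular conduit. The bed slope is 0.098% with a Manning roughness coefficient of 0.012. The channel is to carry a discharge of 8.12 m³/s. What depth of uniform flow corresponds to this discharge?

y_n = 1.63 m

Manning's equation rearranged: A R^(2/3) = nQ / (1·√S) = 0.012 × 8.12 / (√0.00098) = 3.113.
Try y = 1.14 m: A R^(2/3) = 1.69 — short.
Try y = 1.82 m: A R^(2/3) = 3.672 — over.
Try y = 1.63 m: A R^(2/3) = 3.112 — close enough.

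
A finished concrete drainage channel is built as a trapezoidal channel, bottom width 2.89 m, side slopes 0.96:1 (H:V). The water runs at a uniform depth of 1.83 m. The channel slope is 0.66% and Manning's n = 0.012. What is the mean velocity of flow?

V = 7.07 m/s

With bottom width b = 2.89 m and side slope z = 0.96: A = (b + zy)y = (2.89 + 0.96×1.83)×1.83 = 8.504 m²; P = b + 2y√(1+z²) = 2.89 + 2×1.83×1.386 = 7.964 m.
Hydraulic radius R = A/P = 8.504/7.964 = 1.068 m.
From Manning's equation, V = (1/n) R^(2/3) S^(1/2) = (1/0.012) × 1.068^(2/3) × 0.0066^(1/2) = 7.07 m/s.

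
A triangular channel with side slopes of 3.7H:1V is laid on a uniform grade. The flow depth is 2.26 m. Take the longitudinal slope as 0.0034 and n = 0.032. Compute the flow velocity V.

For a triangular section with side slope z = 3.7: A = zy² = 3.7×2.26² = 18.9 m²; P = 2y√(1+z²) = 2×2.26×3.833 = 17.32 m.
Hydraulic radius R = A/P = 18.9/17.32 = 1.091 m.
From Manning's equation, V = (1/n) R^(2/3) S^(1/2) = (1/0.032) × 1.091^(2/3) × 0.0034^(1/2) = 1.93 m/s.

V = 1.93 m/s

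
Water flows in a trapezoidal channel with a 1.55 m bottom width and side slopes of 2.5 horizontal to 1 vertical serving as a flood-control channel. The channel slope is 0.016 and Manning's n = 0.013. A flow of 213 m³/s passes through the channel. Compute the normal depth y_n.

y_n = 2.44 m

Manning's equation rearranged: A R^(2/3) = nQ / (1·√S) = 0.013 × 213 / (√0.016) = 21.89.
Try y = 1.68 m: A R^(2/3) = 9.082 — too small.
Try y = 2.44 m: A R^(2/3) = 21.9 — matches.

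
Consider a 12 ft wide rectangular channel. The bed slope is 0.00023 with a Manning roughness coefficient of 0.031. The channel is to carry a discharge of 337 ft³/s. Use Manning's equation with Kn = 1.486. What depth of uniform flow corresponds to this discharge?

y_n = 14.7 ft

Manning's equation rearranged: A R^(2/3) = nQ / (1.486·√S) = 0.031 × 337 / (1.486 × √0.00023) = 463.6.
At y = 10.2 ft: A R^(2/3) = 296.9 — low.
At y = 17.7 ft: A R^(2/3) = 577.3 — high.
At y = 14.7 ft: A R^(2/3) = 463.6 — matches.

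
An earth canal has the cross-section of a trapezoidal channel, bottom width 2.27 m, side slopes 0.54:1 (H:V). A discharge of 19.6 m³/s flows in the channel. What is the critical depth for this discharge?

At critical depth, Q² T / (g A³) = 1, i.e. A³/T = Q²/g = 19.6²/9.81 = 39.16.
At y = 1.87 m: A³/T = 53.78 — too large.
At y = 1.71 m: A³/T = 39.55 — close enough.

y_c = 1.71 m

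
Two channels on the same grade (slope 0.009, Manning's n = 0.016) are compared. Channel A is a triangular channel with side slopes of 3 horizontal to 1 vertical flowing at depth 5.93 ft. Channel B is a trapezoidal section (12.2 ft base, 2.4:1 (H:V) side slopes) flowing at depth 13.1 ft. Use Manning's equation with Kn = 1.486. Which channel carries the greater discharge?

Channel A: For a triangular section with side slope z = 3: A = zy² = 3×5.93² = 105.5 ft²; P = 2y√(1+z²) = 2×5.93×3.162 = 37.5 ft. Hydraulic radius R = A/P = 105.5/37.5 = 2.813 ft. Q_A = (1.486/0.016)·105.5·2.813^(2/3)·√0.009 = 1852 ft³/s.
Channel B: With bottom width b = 12.2 ft and side slope z = 2.4: A = (b + zy)y = (12.2 + 2.4×13.1)×13.1 = 571.7 ft²; P = b + 2y√(1+z²) = 12.2 + 2×13.1×2.6 = 80.32 ft. Hydraulic radius R = A/P = 571.7/80.32 = 7.118 ft. Q_B = (1.486/0.016)·571.7·7.118^(2/3)·√0.009 = 18640 ft³/s.
Q_A = 1852 ft³/s vs Q_B = 18640 ft³/s, so channel B carries more.

channel B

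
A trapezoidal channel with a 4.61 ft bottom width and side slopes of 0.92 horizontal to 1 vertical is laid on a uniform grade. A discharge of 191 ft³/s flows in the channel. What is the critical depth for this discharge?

At critical depth, Q² T / (g A³) = 1, i.e. A³/T = Q²/g = 191²/32.2 = 1133.
At y = 2.71 ft: A³/T = 743.3 — short.
At y = 3.8 ft: A³/T = 2519 — over.
At y = 3.05 ft: A³/T = 1132 — matches.

y_c = 3.05 ft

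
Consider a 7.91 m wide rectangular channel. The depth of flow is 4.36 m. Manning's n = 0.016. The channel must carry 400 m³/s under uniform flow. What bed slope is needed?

Flow area A = b·y = 7.91 × 4.36 = 34.49 m². Wetted perimeter P = b + 2y = 7.91 + 2×4.36 = 16.63 m.
Hydraulic radius R = A/P = 34.49/16.63 = 2.074 m.
From Manning's equation, S = [nQ / (1 A R^(2/3))]² = [0.016 × 400 / (1 × 34.49 × 2.074^(2/3))]² = 0.013.

S = 0.013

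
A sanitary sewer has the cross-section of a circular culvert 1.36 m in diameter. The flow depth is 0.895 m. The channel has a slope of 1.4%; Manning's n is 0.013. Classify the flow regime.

For a circular section of diameter D = 1.36 m at depth y = 0.895 m, the central angle is θ = 2 arccos(1 − 2y/D) = 3.785 rad. Then A = (D²/8)(θ − sin θ) = 1.014 m² and P = Dθ/2 = 2.574 m.
Hydraulic radius R = A/P = 1.014/2.574 = 0.3939 m.
V = (1/n) R^(2/3) √S = (1/0.013) × 0.3939^(2/3) × √0.014 = 4.891 m/s. Hydraulic depth D_h = A/T = 1.014/1.29 = 0.7857 m.
Froude number Fr = V/√(g·D_h) = 4.891/√(9.81×0.7857) = 1.76, which is greater than 1, so the flow is supercritical.

supercritical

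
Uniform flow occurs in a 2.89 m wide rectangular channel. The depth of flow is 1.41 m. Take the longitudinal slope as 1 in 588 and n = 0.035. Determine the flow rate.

Flow area A = b·y = 2.89 × 1.41 = 4.075 m². Wetted perimeter P = b + 2y = 2.89 + 2×1.41 = 5.71 m.
Hydraulic radius R = A/P = 4.075/5.71 = 0.7136 m.
Manning's equation: Q = (1/n) A R^(2/3) S^(1/2) = (1/0.035) × 4.075 × 0.7136^(2/3) × 0.001701^(1/2) = 3.83 m³/s.

Q = 3.83 m³/s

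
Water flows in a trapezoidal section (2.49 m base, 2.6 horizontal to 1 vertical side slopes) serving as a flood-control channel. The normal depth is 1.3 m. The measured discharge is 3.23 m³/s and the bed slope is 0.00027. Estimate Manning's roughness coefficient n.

With bottom width b = 2.49 m and side slope z = 2.6: A = (b + zy)y = (2.49 + 2.6×1.3)×1.3 = 7.631 m²; P = b + 2y√(1+z²) = 2.49 + 2×1.3×2.786 = 9.733 m.
Hydraulic radius R = A/P = 7.631/9.733 = 0.7841 m.
Rearranging Manning's equation: n = (1/Q) A R^(2/3) S^(1/2) = (1/3.23) × 7.631 × 0.7841^(2/3) × √0.00027 = 0.033.

n = 0.033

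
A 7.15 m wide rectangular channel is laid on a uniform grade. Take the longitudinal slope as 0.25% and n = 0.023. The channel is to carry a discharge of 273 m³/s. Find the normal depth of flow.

y_n = 9.33 m

Manning's equation rearranged: A R^(2/3) = nQ / (1·√S) = 0.023 × 273 / (√0.0025) = 125.6.
At y = 8.39 m: A R^(2/3) = 110.7 — too small.
At y = 9.33 m: A R^(2/3) = 125.6 — close enough.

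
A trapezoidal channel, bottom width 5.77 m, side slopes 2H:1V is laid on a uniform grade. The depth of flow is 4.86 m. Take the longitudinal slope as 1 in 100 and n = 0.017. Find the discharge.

With bottom width b = 5.77 m and side slope z = 2: A = (b + zy)y = (5.77 + 2×4.86)×4.86 = 75.28 m²; P = b + 2y√(1+z²) = 5.77 + 2×4.86×2.236 = 27.5 m.
Hydraulic radius R = A/P = 75.28/27.5 = 2.737 m.
Manning's equation: Q = (1/n) A R^(2/3) S^(1/2) = (1/0.017) × 75.28 × 2.737^(2/3) × 0.01^(1/2) = 866 m³/s.

Q = 866 m³/s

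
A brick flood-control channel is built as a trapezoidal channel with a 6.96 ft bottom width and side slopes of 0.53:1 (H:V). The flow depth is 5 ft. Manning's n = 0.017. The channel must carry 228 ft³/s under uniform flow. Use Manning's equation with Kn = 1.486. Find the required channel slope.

S = 0.000812

With bottom width b = 6.96 ft and side slope z = 0.53: A = (b + zy)y = (6.96 + 0.53×5)×5 = 48.05 ft²; P = b + 2y√(1+z²) = 6.96 + 2×5×1.132 = 18.28 ft.
Hydraulic radius R = A/P = 48.05/18.28 = 2.629 ft.
From Manning's equation, S = [nQ / (1.486 A R^(2/3))]² = [0.017 × 228 / (1.486 × 48.05 × 2.629^(2/3))]² = 0.000812.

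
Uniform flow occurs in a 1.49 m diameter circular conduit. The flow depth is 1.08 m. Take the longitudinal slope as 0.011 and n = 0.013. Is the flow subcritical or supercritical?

For a circular section of diameter D = 1.49 m at depth y = 1.08 m, the central angle is θ = 2 arccos(1 − 2y/D) = 4.074 rad. Then A = (D²/8)(θ − sin θ) = 1.354 m² and P = Dθ/2 = 3.035 m.
Hydraulic radius R = A/P = 1.354/3.035 = 0.4459 m.
V = (1/n) R^(2/3) √S = (1/0.013) × 0.4459^(2/3) × √0.011 = 4.709 m/s. Hydraulic depth D_h = A/T = 1.354/1.331 = 1.017 m.
Froude number Fr = V/√(g·D_h) = 4.709/√(9.81×1.017) = 1.49, which is greater than 1, so the flow is supercritical.

supercritical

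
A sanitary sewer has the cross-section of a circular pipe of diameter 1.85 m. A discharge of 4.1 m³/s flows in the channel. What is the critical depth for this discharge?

At critical depth, Q² T / (g A³) = 1, i.e. A³/T = Q²/g = 4.1²/9.81 = 1.714.
Try y = 1.2 m: A³/T = 3.557 — too large.
Try y = 0.992 m: A³/T = 1.714 — matches.

y_c = 0.992 m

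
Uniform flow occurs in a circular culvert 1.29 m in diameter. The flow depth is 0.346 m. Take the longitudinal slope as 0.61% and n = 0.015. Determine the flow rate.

For a circular section of diameter D = 1.29 m at depth y = 0.346 m, the central angle is θ = 2 arccos(1 − 2y/D) = 2.178 rad. Then A = (D²/8)(θ − sin θ) = 0.2821 m² and P = Dθ/2 = 1.405 m.
Hydraulic radius R = A/P = 0.2821/1.405 = 0.2008 m.
Manning's equation: Q = (1/n) A R^(2/3) S^(1/2) = (1/0.015) × 0.2821 × 0.2008^(2/3) × 0.0061^(1/2) = 0.504 m³/s.

Q = 0.504 m³/s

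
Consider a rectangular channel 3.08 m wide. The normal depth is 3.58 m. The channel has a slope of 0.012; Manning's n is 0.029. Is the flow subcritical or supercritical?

subcritical

Flow area A = b·y = 3.08 × 3.58 = 11.03 m². Wetted perimeter P = b + 2y = 3.08 + 2×3.58 = 10.24 m.
Hydraulic radius R = A/P = 11.03/10.24 = 1.077 m.
V = (1/n) R^(2/3) √S = (1/0.029) × 1.077^(2/3) × √0.012 = 3.968 m/s. Hydraulic depth D_h = A/T = 11.03/3.08 = 3.58 m.
Froude number Fr = V/√(g·D_h) = 3.968/√(9.81×3.58) = 0.67, which is less than 1, so the flow is subcritical.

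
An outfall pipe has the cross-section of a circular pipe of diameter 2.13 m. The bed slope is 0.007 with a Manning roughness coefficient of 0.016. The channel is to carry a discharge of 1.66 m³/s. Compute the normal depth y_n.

y_n = 0.53 m

Manning's equation rearranged: A R^(2/3) = nQ / (1·√S) = 0.016 × 1.66 / (√0.007) = 0.3175.
Trying y = 0.6 m: A R^(2/3) = 0.4056 — over.
Trying y = 0.455 m: A R^(2/3) = 0.2342 — short.
Trying y = 0.53 m: A R^(2/3) = 0.3177 — matches.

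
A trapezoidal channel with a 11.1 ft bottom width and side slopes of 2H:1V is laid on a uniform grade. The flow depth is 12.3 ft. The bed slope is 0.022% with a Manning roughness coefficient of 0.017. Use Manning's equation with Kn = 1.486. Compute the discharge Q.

With bottom width b = 11.1 ft and side slope z = 2: A = (b + zy)y = (11.1 + 2×12.3)×12.3 = 439.1 ft²; P = b + 2y√(1+z²) = 11.1 + 2×12.3×2.236 = 66.11 ft.
Hydraulic radius R = A/P = 439.1/66.11 = 6.642 ft.
Manning's equation: Q = (1.486/n) A R^(2/3) S^(1/2) = (1.486/0.017) × 439.1 × 6.642^(2/3) × 0.00022^(1/2) = 2010 ft³/s.

Q = 2010 ft³/s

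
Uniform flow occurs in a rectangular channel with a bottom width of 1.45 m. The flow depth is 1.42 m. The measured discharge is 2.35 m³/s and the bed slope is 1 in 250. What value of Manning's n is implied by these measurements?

n = 0.034

Flow area A = b·y = 1.45 × 1.42 = 2.059 m². Wetted perimeter P = b + 2y = 1.45 + 2×1.42 = 4.29 m.
Hydraulic radius R = A/P = 2.059/4.29 = 0.48 m.
Rearranging Manning's equation: n = (1/Q) A R^(2/3) S^(1/2) = (1/2.35) × 2.059 × 0.48^(2/3) × √0.004 = 0.034.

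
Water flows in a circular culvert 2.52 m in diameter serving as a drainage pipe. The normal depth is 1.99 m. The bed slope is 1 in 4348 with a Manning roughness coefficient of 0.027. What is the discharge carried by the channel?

Q = 1.99 m³/s

For a circular section of diameter D = 2.52 m at depth y = 1.99 m, the central angle is θ = 2 arccos(1 − 2y/D) = 4.377 rad. Then A = (D²/8)(θ − sin θ) = 4.225 m² and P = Dθ/2 = 5.516 m.
Hydraulic radius R = A/P = 4.225/5.516 = 0.7659 m.
Manning's equation: Q = (1/n) A R^(2/3) S^(1/2) = (1/0.027) × 4.225 × 0.7659^(2/3) × 0.00023^(1/2) = 1.99 m³/s.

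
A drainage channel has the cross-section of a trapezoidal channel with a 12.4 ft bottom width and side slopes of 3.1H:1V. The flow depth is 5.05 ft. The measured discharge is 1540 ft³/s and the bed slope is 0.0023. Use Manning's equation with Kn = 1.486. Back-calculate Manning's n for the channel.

With bottom width b = 12.4 ft and side slope z = 3.1: A = (b + zy)y = (12.4 + 3.1×5.05)×5.05 = 141.7 ft²; P = b + 2y√(1+z²) = 12.4 + 2×5.05×3.257 = 45.3 ft.
Hydraulic radius R = A/P = 141.7/45.3 = 3.128 ft.
Rearranging Manning's equation: n = (1.486/Q) A R^(2/3) S^(1/2) = (1.486/1540) × 141.7 × 3.128^(2/3) × √0.0023 = 0.014.

n = 0.014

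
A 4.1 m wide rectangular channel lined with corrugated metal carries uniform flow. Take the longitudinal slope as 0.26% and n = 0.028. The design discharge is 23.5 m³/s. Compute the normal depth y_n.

Manning's equation rearranged: A R^(2/3) = nQ / (1·√S) = 0.028 × 23.5 / (√0.0026) = 12.9.
At y = 3.3 m: A R^(2/3) = 15.82 — too large.
At y = 2.19 m: A R^(2/3) = 9.328 — too small.
At y = 2.81 m: A R^(2/3) = 12.9 — ≈ 12.9.

y_n = 2.81 m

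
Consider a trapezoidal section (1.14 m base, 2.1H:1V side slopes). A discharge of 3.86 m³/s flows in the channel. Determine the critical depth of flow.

y_c = 0.703 m

At critical depth, Q² T / (g A³) = 1, i.e. A³/T = Q²/g = 3.86²/9.81 = 1.519.
At y = 0.847 m: A³/T = 3.216 — high.
At y = 0.703 m: A³/T = 1.52 — matches.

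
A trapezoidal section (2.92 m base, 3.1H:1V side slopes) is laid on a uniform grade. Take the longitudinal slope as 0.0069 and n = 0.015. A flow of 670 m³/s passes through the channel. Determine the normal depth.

y_n = 4.31 m

Manning's equation rearranged: A R^(2/3) = nQ / (1·√S) = 0.015 × 670 / (√0.0069) = 121.
At y = 3.79 m: A R^(2/3) = 88.65 — too small.
At y = 4.31 m: A R^(2/3) = 121 — close enough.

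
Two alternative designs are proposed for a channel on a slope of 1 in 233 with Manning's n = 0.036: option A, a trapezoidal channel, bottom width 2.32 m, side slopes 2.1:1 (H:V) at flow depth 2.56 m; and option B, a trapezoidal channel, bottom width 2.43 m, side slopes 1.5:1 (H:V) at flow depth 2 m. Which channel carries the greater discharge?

Channel A: With bottom width b = 2.32 m and side slope z = 2.1: A = (b + zy)y = (2.32 + 2.1×2.56)×2.56 = 19.7 m²; P = b + 2y√(1+z²) = 2.32 + 2×2.56×2.326 = 14.23 m. Hydraulic radius R = A/P = 19.7/14.23 = 1.385 m. Q_A = (1/0.036)·19.7·1.385^(2/3)·√0.004292 = 44.54 m³/s.
Channel B: With bottom width b = 2.43 m and side slope z = 1.5: A = (b + zy)y = (2.43 + 1.5×2)×2 = 10.86 m²; P = b + 2y√(1+z²) = 2.43 + 2×2×1.803 = 9.641 m. Hydraulic radius R = A/P = 10.86/9.641 = 1.126 m. Q_B = (1/0.036)·10.86·1.126^(2/3)·√0.004292 = 21.4 m³/s.
Q_A = 44.54 m³/s vs Q_B = 21.4 m³/s, so channel A carries more.

channel A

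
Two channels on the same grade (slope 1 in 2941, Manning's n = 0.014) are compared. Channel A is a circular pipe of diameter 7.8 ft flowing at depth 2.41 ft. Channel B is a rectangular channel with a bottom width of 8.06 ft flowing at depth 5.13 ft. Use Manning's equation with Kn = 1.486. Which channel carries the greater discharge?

Channel A: For a circular section of diameter D = 7.8 ft at depth y = 2.41 ft, the central angle is θ = 2 arccos(1 − 2y/D) = 2.358 rad. Then A = (D²/8)(θ − sin θ) = 12.56 ft² and P = Dθ/2 = 9.194 ft. Hydraulic radius R = A/P = 12.56/9.194 = 1.366 ft. Q_A = (1.486/0.014)·12.56·1.366^(2/3)·√0.00034 = 30.26 ft³/s.
Channel B: Flow area A = b·y = 8.06 × 5.13 = 41.35 ft². Wetted perimeter P = b + 2y = 8.06 + 2×5.13 = 18.32 ft. Hydraulic radius R = A/P = 41.35/18.32 = 2.257 ft. Q_B = (1.486/0.014)·41.35·2.257^(2/3)·√0.00034 = 139.2 ft³/s.
Q_A = 30.26 ft³/s vs Q_B = 139.2 ft³/s, so channel B carries more.

channel B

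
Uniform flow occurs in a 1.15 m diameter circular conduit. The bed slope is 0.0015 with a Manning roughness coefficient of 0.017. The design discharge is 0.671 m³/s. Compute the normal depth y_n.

y_n = 0.676 m

Manning's equation rearranged: A R^(2/3) = nQ / (1·√S) = 0.017 × 0.671 / (√0.0015) = 0.2945.
At y = 0.542 m: A R^(2/3) = 0.2044 — too small.
At y = 0.753 m: A R^(2/3) = 0.3458 — too large.
At y = 0.676 m: A R^(2/3) = 0.2945 — matches.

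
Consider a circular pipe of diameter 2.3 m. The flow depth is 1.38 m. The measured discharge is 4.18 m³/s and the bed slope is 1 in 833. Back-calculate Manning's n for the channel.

For a circular section of diameter D = 2.3 m at depth y = 1.38 m, the central angle is θ = 2 arccos(1 − 2y/D) = 3.544 rad. Then A = (D²/8)(θ − sin θ) = 2.603 m² and P = Dθ/2 = 4.076 m.
Hydraulic radius R = A/P = 2.603/4.076 = 0.6386 m.
Rearranging Manning's equation: n = (1/Q) A R^(2/3) S^(1/2) = (1/4.18) × 2.603 × 0.6386^(2/3) × √0.0012 = 0.016.

n = 0.016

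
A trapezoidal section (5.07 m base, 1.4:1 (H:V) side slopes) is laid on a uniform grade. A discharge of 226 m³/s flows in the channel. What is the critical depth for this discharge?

y_c = 4.09 m

At critical depth, Q² T / (g A³) = 1, i.e. A³/T = Q²/g = 226²/9.81 = 5207.
Trying y = 3.3 m: A³/T = 2285 — too small.
Trying y = 4.47 m: A³/T = 7383 — too large.
Trying y = 4.09 m: A³/T = 5211 — matches.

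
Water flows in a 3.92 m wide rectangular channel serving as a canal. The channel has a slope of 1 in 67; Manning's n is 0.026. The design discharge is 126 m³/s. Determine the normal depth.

y_n = 5.37 m

Manning's equation rearranged: A R^(2/3) = nQ / (1·√S) = 0.026 × 126 / (√0.01493) = 26.82.
At y = 4.12 m: A R^(2/3) = 19.51 — too small.
At y = 5.37 m: A R^(2/3) = 26.79 — matches.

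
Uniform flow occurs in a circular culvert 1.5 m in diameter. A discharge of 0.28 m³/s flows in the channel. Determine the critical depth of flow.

y_c = 0.264 m

At critical depth, Q² T / (g A³) = 1, i.e. A³/T = Q²/g = 0.28²/9.81 = 0.007992.
At y = 0.311 m: A³/T = 0.01528 — over.
At y = 0.229 m: A³/T = 0.004595 — short.
At y = 0.264 m: A³/T = 0.008039 — close enough.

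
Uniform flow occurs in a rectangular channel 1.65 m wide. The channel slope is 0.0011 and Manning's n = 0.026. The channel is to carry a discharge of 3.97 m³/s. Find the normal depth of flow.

y_n = 2.58 m

Manning's equation rearranged: A R^(2/3) = nQ / (1·√S) = 0.026 × 3.97 / (√0.0011) = 3.112.
Try y = 3.13 m: A R^(2/3) = 3.887 — high.
Try y = 1.76 m: A R^(2/3) = 1.977 — low.
Try y = 2.58 m: A R^(2/3) = 3.112 — close enough.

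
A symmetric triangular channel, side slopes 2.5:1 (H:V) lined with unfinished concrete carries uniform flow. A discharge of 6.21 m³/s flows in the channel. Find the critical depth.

y_c = 1.05 m

At critical depth, Q² T / (g A³) = 1, i.e. A³/T = Q²/g = 6.21²/9.81 = 3.931.
Try y = 1.29 m: A³/T = 11.16 — too large.
Try y = 1.05 m: A³/T = 3.988 — matches.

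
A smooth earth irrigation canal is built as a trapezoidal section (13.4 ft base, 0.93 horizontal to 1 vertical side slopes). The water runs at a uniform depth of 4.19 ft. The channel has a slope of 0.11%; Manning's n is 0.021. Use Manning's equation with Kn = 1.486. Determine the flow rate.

With bottom width b = 13.4 ft and side slope z = 0.93: A = (b + zy)y = (13.4 + 0.93×4.19)×4.19 = 72.47 ft²; P = b + 2y√(1+z²) = 13.4 + 2×4.19×1.366 = 24.84 ft.
Hydraulic radius R = A/P = 72.47/24.84 = 2.917 ft.
Manning's equation: Q = (1.486/n) A R^(2/3) S^(1/2) = (1.486/0.021) × 72.47 × 2.917^(2/3) × 0.0011^(1/2) = 347 ft³/s.

Q = 347 ft³/s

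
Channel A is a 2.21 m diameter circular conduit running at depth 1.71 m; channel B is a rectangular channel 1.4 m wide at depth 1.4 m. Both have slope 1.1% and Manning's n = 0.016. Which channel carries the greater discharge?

Channel A: For a circular section of diameter D = 2.21 m at depth y = 1.71 m, the central angle is θ = 2 arccos(1 − 2y/D) = 4.3 rad. Then A = (D²/8)(θ − sin θ) = 3.185 m² and P = Dθ/2 = 4.752 m. Hydraulic radius R = A/P = 3.185/4.752 = 0.6702 m. Q_A = (1/0.016)·3.185·0.6702^(2/3)·√0.011 = 15.99 m³/s.
Channel B: Flow area A = b·y = 1.4 × 1.4 = 1.96 m². Wetted perimeter P = b + 2y = 1.4 + 2×1.4 = 4.2 m. Hydraulic radius R = A/P = 1.96/4.2 = 0.4667 m. Q_B = (1/0.016)·1.96·0.4667^(2/3)·√0.011 = 7.73 m³/s.
Q_A = 15.99 m³/s vs Q_B = 7.73 m³/s, so channel A carries more.

channel A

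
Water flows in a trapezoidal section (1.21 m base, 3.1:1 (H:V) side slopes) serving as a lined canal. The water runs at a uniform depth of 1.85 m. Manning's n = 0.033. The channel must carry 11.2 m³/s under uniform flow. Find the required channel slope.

With bottom width b = 1.21 m and side slope z = 3.1: A = (b + zy)y = (1.21 + 3.1×1.85)×1.85 = 12.85 m²; P = b + 2y√(1+z²) = 1.21 + 2×1.85×3.257 = 13.26 m.
Hydraulic radius R = A/P = 12.85/13.26 = 0.9688 m.
From Manning's equation, S = [nQ / (1 A R^(2/3))]² = [0.033 × 11.2 / (1 × 12.85 × 0.9688^(2/3))]² = 0.000863.

S = 0.000863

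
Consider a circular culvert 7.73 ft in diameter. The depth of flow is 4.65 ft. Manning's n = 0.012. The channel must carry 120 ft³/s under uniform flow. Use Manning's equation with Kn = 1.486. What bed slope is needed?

S = 0.000389

For a circular section of diameter D = 7.73 ft at depth y = 4.65 ft, the central angle is θ = 2 arccos(1 − 2y/D) = 3.551 rad. Then A = (D²/8)(θ − sin θ) = 29.49 ft² and P = Dθ/2 = 13.72 ft.
Hydraulic radius R = A/P = 29.49/13.72 = 2.149 ft.
From Manning's equation, S = [nQ / (1.486 A R^(2/3))]² = [0.012 × 120 / (1.486 × 29.49 × 2.149^(2/3))]² = 0.000389.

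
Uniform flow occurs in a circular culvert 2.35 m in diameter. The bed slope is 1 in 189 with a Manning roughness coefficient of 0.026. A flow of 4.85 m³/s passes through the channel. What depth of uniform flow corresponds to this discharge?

Manning's equation rearranged: A R^(2/3) = nQ / (1·√S) = 0.026 × 4.85 / (√0.005291) = 1.734.
Trying y = 1.02 m: A R^(2/3) = 1.189 — low.
Trying y = 1.5 m: A R^(2/3) = 2.242 — high.
Trying y = 1.27 m: A R^(2/3) = 1.732 — ≈ 1.734.

y_n = 1.27 m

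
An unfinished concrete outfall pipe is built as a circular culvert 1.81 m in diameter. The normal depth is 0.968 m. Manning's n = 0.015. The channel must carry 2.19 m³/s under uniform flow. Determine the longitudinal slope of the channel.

S = 0.0015

For a circular section of diameter D = 1.81 m at depth y = 0.968 m, the central angle is θ = 2 arccos(1 − 2y/D) = 3.281 rad. Then A = (D²/8)(θ − sin θ) = 1.4 m² and P = Dθ/2 = 2.969 m.
Hydraulic radius R = A/P = 1.4/2.969 = 0.4717 m.
From Manning's equation, S = [nQ / (1 A R^(2/3))]² = [0.015 × 2.19 / (1 × 1.4 × 0.4717^(2/3))]² = 0.0015.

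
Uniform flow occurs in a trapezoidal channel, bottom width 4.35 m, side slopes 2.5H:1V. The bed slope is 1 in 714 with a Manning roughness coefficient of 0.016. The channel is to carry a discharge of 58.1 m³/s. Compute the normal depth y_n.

Manning's equation rearranged: A R^(2/3) = nQ / (1·√S) = 0.016 × 58.1 / (√0.001401) = 24.84.
Trying y = 2.68 m: A R^(2/3) = 40.12 — too large.
Trying y = 1.69 m: A R^(2/3) = 15.23 — too small.
Trying y = 2.14 m: A R^(2/3) = 24.82 — ≈ 24.84.

y_n = 2.14 m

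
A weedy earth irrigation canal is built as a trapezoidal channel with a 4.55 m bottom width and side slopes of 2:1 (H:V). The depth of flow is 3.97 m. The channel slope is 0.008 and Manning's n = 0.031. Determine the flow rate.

Q = 244 m³/s

With bottom width b = 4.55 m and side slope z = 2: A = (b + zy)y = (4.55 + 2×3.97)×3.97 = 49.59 m²; P = b + 2y√(1+z²) = 4.55 + 2×3.97×2.236 = 22.3 m.
Hydraulic radius R = A/P = 49.59/22.3 = 2.223 m.
Manning's equation: Q = (1/n) A R^(2/3) S^(1/2) = (1/0.031) × 49.59 × 2.223^(2/3) × 0.008^(1/2) = 244 m³/s.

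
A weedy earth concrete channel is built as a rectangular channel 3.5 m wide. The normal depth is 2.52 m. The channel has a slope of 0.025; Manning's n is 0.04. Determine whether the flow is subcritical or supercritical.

Flow area A = b·y = 3.5 × 2.52 = 8.82 m². Wetted perimeter P = b + 2y = 3.5 + 2×2.52 = 8.54 m.
Hydraulic radius R = A/P = 8.82/8.54 = 1.033 m.
V = (1/n) R^(2/3) √S = (1/0.04) × 1.033^(2/3) × √0.025 = 4.039 m/s. Hydraulic depth D_h = A/T = 8.82/3.5 = 2.52 m.
Froude number Fr = V/√(g·D_h) = 4.039/√(9.81×2.52) = 0.812, which is less than 1, so the flow is subcritical.

subcritical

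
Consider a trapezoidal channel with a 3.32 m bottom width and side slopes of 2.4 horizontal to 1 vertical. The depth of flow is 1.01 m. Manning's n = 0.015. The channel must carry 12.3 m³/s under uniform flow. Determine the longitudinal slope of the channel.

S = 0.0017

With bottom width b = 3.32 m and side slope z = 2.4: A = (b + zy)y = (3.32 + 2.4×1.01)×1.01 = 5.801 m²; P = b + 2y√(1+z²) = 3.32 + 2×1.01×2.6 = 8.572 m.
Hydraulic radius R = A/P = 5.801/8.572 = 0.6768 m.
From Manning's equation, S = [nQ / (1 A R^(2/3))]² = [0.015 × 12.3 / (1 × 5.801 × 0.6768^(2/3))]² = 0.0017.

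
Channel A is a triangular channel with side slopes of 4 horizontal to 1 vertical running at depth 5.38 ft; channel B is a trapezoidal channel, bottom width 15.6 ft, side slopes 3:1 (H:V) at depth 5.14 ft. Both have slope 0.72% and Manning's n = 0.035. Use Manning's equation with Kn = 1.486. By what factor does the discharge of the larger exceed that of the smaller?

1.62

Channel A: For a triangular section with side slope z = 4: A = zy² = 4×5.38² = 115.8 ft²; P = 2y√(1+z²) = 2×5.38×4.123 = 44.36 ft. Hydraulic radius R = A/P = 115.8/44.36 = 2.61 ft. Q_A = (1.486/0.035)·115.8·2.61^(2/3)·√0.0072 = 790.6 ft³/s.
Channel B: With bottom width b = 15.6 ft and side slope z = 3: A = (b + zy)y = (15.6 + 3×5.14)×5.14 = 159.4 ft²; P = b + 2y√(1+z²) = 15.6 + 2×5.14×3.162 = 48.11 ft. Hydraulic radius R = A/P = 159.4/48.11 = 3.314 ft. Q_B = (1.486/0.035)·159.4·3.314^(2/3)·√0.0072 = 1277 ft³/s.
The larger discharge is 1277 ft³/s and the smaller is 790.6 ft³/s; the ratio is 1.62.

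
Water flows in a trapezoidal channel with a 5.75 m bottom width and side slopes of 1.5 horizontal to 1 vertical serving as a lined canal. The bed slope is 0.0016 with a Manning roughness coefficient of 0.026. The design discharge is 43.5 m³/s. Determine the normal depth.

Manning's equation rearranged: A R^(2/3) = nQ / (1·√S) = 0.026 × 43.5 / (√0.0016) = 28.27.
Try y = 1.92 m: A R^(2/3) = 19.81 — short.
Try y = 2.8 m: A R^(2/3) = 40.58 — over.
Try y = 2.32 m: A R^(2/3) = 28.27 — close enough.

y_n = 2.32 m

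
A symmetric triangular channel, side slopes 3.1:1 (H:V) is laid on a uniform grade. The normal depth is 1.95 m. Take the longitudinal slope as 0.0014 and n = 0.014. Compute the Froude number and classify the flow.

subcritical

For a triangular section with side slope z = 3.1: A = zy² = 3.1×1.95² = 11.79 m²; P = 2y√(1+z²) = 2×1.95×3.257 = 12.7 m.
Hydraulic radius R = A/P = 11.79/12.7 = 0.9279 m.
V = (1/n) R^(2/3) √S = (1/0.014) × 0.9279^(2/3) × √0.0014 = 2.543 m/s. Hydraulic depth D_h = A/T = 11.79/12.09 = 0.975 m.
Froude number Fr = V/√(g·D_h) = 2.543/√(9.81×0.975) = 0.822, which is less than 1, so the flow is subcritical.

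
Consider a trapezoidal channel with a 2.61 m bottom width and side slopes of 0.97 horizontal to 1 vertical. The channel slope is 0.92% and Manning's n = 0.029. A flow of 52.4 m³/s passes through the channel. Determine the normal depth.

y_n = 2.56 m

Manning's equation rearranged: A R^(2/3) = nQ / (1·√S) = 0.029 × 52.4 / (√0.0092) = 15.84.
Trying y = 2.8 m: A R^(2/3) = 18.95 — too large.
Trying y = 2.56 m: A R^(2/3) = 15.83 — close enough.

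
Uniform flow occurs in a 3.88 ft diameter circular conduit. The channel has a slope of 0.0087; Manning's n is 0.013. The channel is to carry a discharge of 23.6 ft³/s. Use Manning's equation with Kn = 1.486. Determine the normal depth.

Manning's equation rearranged: A R^(2/3) = nQ / (1.486·√S) = 0.013 × 23.6 / (1.486 × √0.0087) = 2.213.
Try y = 1.36 ft: A R^(2/3) = 3.055 — too large.
Try y = 0.876 ft: A R^(2/3) = 1.295 — too small.
Try y = 1.15 ft: A R^(2/3) = 2.216 — ≈ 2.213.

y_n = 1.15 ft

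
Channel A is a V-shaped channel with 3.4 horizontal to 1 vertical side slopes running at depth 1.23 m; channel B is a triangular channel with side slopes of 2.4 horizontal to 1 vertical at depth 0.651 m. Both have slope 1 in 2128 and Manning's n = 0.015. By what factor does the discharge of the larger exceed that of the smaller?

Channel A: For a triangular section with side slope z = 3.4: A = zy² = 3.4×1.23² = 5.144 m²; P = 2y√(1+z²) = 2×1.23×3.544 = 8.718 m. Hydraulic radius R = A/P = 5.144/8.718 = 0.59 m. Q_A = (1/0.015)·5.144·0.59^(2/3)·√0.0004699 = 5.229 m³/s.
Channel B: For a triangular section with side slope z = 2.4: A = zy² = 2.4×0.651² = 1.017 m²; P = 2y√(1+z²) = 2×0.651×2.6 = 3.385 m. Hydraulic radius R = A/P = 1.017/3.385 = 0.3005 m. Q_B = (1/0.015)·1.017·0.3005^(2/3)·√0.0004699 = 0.6594 m³/s.
The larger discharge is 5.229 m³/s and the smaller is 0.6594 m³/s; the ratio is 7.93.

7.93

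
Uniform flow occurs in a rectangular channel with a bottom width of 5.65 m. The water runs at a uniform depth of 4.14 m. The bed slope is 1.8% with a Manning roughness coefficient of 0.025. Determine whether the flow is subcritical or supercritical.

supercritical

Flow area A = b·y = 5.65 × 4.14 = 23.39 m². Wetted perimeter P = b + 2y = 5.65 + 2×4.14 = 13.93 m.
Hydraulic radius R = A/P = 23.39/13.93 = 1.679 m.
V = (1/n) R^(2/3) √S = (1/0.025) × 1.679^(2/3) × √0.018 = 7.582 m/s. Hydraulic depth D_h = A/T = 23.39/5.65 = 4.14 m.
Froude number Fr = V/√(g·D_h) = 7.582/√(9.81×4.14) = 1.19, which is greater than 1, so the flow is supercritical.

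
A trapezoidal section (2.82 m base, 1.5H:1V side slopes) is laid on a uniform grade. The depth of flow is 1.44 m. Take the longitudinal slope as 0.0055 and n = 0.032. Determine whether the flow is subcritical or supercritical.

subcritical

With bottom width b = 2.82 m and side slope z = 1.5: A = (b + zy)y = (2.82 + 1.5×1.44)×1.44 = 7.171 m²; P = b + 2y√(1+z²) = 2.82 + 2×1.44×1.803 = 8.012 m.
Hydraulic radius R = A/P = 7.171/8.012 = 0.8951 m.
V = (1/n) R^(2/3) √S = (1/0.032) × 0.8951^(2/3) × √0.0055 = 2.152 m/s. Hydraulic depth D_h = A/T = 7.171/7.14 = 1.004 m.
Froude number Fr = V/√(g·D_h) = 2.152/√(9.81×1.004) = 0.686, which is less than 1, so the flow is subcritical.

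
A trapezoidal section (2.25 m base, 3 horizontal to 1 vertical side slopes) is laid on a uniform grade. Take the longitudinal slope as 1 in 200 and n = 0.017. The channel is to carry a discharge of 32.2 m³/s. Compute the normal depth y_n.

y_n = 1.39 m

Manning's equation rearranged: A R^(2/3) = nQ / (1·√S) = 0.017 × 32.2 / (√0.005) = 7.741.
At y = 1.7 m: A R^(2/3) = 12.17 — too large.
At y = 1.17 m: A R^(2/3) = 5.305 — too small.
At y = 1.39 m: A R^(2/3) = 7.743 — close enough.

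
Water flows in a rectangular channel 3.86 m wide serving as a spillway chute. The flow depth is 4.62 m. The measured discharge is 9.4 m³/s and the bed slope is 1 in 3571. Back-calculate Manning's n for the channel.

Flow area A = b·y = 3.86 × 4.62 = 17.83 m². Wetted perimeter P = b + 2y = 3.86 + 2×4.62 = 13.1 m.
Hydraulic radius R = A/P = 17.83/13.1 = 1.361 m.
Rearranging Manning's equation: n = (1/Q) A R^(2/3) S^(1/2) = (1/9.4) × 17.83 × 1.361^(2/3) × √0.00028 = 0.039.

n = 0.039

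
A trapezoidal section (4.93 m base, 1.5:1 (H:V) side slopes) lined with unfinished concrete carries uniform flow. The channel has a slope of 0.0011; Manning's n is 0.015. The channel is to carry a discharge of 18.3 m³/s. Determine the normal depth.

Manning's equation rearranged: A R^(2/3) = nQ / (1·√S) = 0.015 × 18.3 / (√0.0011) = 8.276.
Try y = 1.49 m: A R^(2/3) = 10.93 — over.
Try y = 1.28 m: A R^(2/3) = 8.285 — matches.

y_n = 1.28 m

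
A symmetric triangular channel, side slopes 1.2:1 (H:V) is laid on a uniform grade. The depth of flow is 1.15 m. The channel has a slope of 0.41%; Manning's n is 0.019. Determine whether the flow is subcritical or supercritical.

subcritical

For a triangular section with side slope z = 1.2: A = zy² = 1.2×1.15² = 1.587 m²; P = 2y√(1+z²) = 2×1.15×1.562 = 3.593 m.
Hydraulic radius R = A/P = 1.587/3.593 = 0.4417 m.
V = (1/n) R^(2/3) √S = (1/0.019) × 0.4417^(2/3) × √0.0041 = 1.955 m/s. Hydraulic depth D_h = A/T = 1.587/2.76 = 0.575 m.
Froude number Fr = V/√(g·D_h) = 1.955/√(9.81×0.575) = 0.823, which is less than 1, so the flow is subcritical.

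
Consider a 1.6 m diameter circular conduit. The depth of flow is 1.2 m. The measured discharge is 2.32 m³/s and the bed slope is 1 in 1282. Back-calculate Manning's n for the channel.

For a circular section of diameter D = 1.6 m at depth y = 1.2 m, the central angle is θ = 2 arccos(1 − 2y/D) = 4.189 rad. Then A = (D²/8)(θ − sin θ) = 1.618 m² and P = Dθ/2 = 3.351 m.
Hydraulic radius R = A/P = 1.618/3.351 = 0.4827 m.
Rearranging Manning's equation: n = (1/Q) A R^(2/3) S^(1/2) = (1/2.32) × 1.618 × 0.4827^(2/3) × √0.00078 = 0.012.

n = 0.012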